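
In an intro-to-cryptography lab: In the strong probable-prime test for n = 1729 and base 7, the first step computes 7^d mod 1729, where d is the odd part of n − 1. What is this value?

n − 1 = 1728 = 2^6 · 27, so s = 6 and d = 27.
Repeated squaring mod 1729: 7^1 ≡ 7, 7^2 ≡ 49, 7^4 ≡ 672, 7^8 ≡ 315, 7^16 ≡ 672.
27 = 16 + 8 + 2 + 1, so 7^27 ≡ 672·315·49·7 ≡ 343 (mod 1729).

343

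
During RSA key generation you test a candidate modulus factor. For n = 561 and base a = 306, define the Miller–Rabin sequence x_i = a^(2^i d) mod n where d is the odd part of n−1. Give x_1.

408

n − 1 = 560 = 2^4 · 35, so s = 4 and d = 35.
x_0 = 306^35 mod 561 = 408.
x_1 = 408^2 mod 561 = 408.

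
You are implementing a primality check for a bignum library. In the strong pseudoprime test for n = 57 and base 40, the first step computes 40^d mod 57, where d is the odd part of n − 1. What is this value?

n − 1 = 56 = 2^3 · 7, so s = 3 and d = 7.
40^7 mod 57 = 52.

52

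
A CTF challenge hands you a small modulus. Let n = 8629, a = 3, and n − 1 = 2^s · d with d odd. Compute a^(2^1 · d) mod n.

1

n − 1 = 8628 = 2^2 · 2157, so s = 2 and d = 2157.
x_0 = 3^2157 mod 8629 = 8628.
x_1 = 8628^2 mod 8629 = 1.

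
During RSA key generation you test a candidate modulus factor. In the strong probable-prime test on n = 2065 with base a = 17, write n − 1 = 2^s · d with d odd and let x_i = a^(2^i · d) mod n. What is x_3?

n − 1 = 2064 = 2^4 · 129, so s = 4 and d = 129.
x_0 = 17^129 mod 2065 = 1077.
x_1 = 1077^2 mod 2065 = 1464.
x_2 = 1464^2 mod 2065 = 1891.
x_3 = 1891^2 mod 2065 = 1366.

1366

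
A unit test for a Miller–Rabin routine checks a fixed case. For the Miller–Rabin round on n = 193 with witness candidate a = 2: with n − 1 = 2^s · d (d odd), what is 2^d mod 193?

8

n − 1 = 192 = 2^6 · 3, so s = 6 and d = 3.
2^3 mod 193 = 8.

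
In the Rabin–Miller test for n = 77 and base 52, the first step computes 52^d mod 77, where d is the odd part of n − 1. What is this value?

73

n − 1 = 76 = 2^2 · 19, so s = 2 and d = 19.
By repeated squaring, 52^19 ≡ 73 (mod 77).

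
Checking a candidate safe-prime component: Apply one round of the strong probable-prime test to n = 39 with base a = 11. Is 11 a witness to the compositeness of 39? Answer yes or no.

yes

n − 1 = 38 = 2^1 · 19, so s = 1 and d = 19.
x_0 = 11^19 mod 39 = 2.
x_0 ∉ {1, 38} and s = 1, so 11 is a Miller–Rabin witness and 39 is composite.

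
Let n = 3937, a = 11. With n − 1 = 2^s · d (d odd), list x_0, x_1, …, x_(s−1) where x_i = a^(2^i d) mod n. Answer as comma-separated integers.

2819, 1895, 481, 3015, 3629

n − 1 = 3936 = 2^5 · 123, so s = 5 and d = 123.
x_0 = 11^123 mod 3937 = 2819.
x_1 = 2819^2 mod 3937 = 1895.
x_2 = 1895^2 mod 3937 = 481.
x_3 = 481^2 mod 3937 = 3015.
x_4 = 3015^2 mod 3937 = 3629.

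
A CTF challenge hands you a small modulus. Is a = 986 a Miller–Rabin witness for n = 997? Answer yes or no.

no

n − 1 = 996 = 2^2 · 249, so s = 2 and d = 249.
x_0 = 986^249 mod 997 = 836.
x_0 is neither 1 nor 996, so continue squaring.
x_1 = 836^2 mod 997 = 996.
x_1 ≡ −1, so 986 is not a witness.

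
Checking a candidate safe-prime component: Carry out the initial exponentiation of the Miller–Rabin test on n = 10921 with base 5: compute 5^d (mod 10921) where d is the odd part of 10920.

273

n − 1 = 10920 = 2^3 · 1365, so s = 3 and d = 1365.
5^1365 mod 10921 = 273.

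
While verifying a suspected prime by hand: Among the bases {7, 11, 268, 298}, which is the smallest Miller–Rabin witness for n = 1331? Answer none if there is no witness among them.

7

n − 1 = 1330 = 2^1 · 665, so s = 1 and d = 665.
Base 7: x_0 = 7^665 mod 1331 = 714. x_0 ∉ {1, 1330} and s = 1, so 7 is a Miller–Rabin witness and 1331 is composite.
Base 11: x_0 = 11^665 mod 1331 = 0. x_0 ∉ {1, 1330} and s = 1, so 11 is a Miller–Rabin witness and 1331 is composite.
Base 268: x_0 = 268^665 mod 1331 = 749. x_0 ∉ {1, 1330} and s = 1, so 268 is a Miller–Rabin witness and 1331 is composite.
Base 298: x_0 = 298^665 mod 1331 = 155. x_0 ∉ {1, 1330} and s = 1, so 298 is a Miller–Rabin witness and 1331 is composite.
The smallest witness among the given bases is 7.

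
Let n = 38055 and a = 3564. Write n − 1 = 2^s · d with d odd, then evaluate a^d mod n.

23559

n − 1 = 38054 = 2^1 · 19027, so s = 1 and d = 19027.
3564^19027 mod 38055 = 23559.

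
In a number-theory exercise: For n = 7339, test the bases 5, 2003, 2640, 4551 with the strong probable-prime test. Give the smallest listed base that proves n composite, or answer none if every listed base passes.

5

n − 1 = 7338 = 2^1 · 3669, so s = 1 and d = 3669.
Base 5: x_0 = 5^3669 mod 7339 = 5010. x_0 ∉ {1, 7338} and s = 1, so 5 is a Miller–Rabin witness and 7339 is composite.
Base 2003: x_0 = 2003^3669 mod 7339 = 3176. x_0 ∉ {1, 7338} and s = 1, so 2003 is a Miller–Rabin witness and 7339 is composite.
Base 2640: x_0 = 2640^3669 mod 7339 = 1248. x_0 ∉ {1, 7338} and s = 1, so 2640 is a Miller–Rabin witness and 7339 is composite.
Base 4551: x_0 = 4551^3669 mod 7339 = 5330. x_0 ∉ {1, 7338} and s = 1, so 4551 is a Miller–Rabin witness and 7339 is composite.
The smallest witness among the given bases is 5.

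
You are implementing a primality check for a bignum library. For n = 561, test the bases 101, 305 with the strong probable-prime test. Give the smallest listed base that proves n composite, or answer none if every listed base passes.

none

n − 1 = 560 = 2^4 · 35, so s = 4 and d = 35.
Base 101: x_0 = 101^35 mod 561 = 560. x_0 = 560 ≡ −1, so 101 is not a witness.
Base 305: x_0 = 305^35 mod 561 = 560. x_0 = 560 ≡ −1, so 305 is not a witness.
No listed base is a witness for 561.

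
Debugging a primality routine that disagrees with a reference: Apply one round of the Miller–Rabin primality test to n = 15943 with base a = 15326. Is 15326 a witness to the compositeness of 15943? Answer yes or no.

n − 1 = 15942 = 2^1 · 7971, so s = 1 and d = 7971.
x_0 = 15326^7971 mod 15943 = 3578.
x_0 ∉ {1, 15942} and s = 1, so 15326 is a Miller–Rabin witness and 15943 is composite.

yes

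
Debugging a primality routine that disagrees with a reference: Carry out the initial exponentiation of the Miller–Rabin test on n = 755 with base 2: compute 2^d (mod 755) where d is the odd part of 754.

n − 1 = 754 = 2^1 · 377, so s = 1 and d = 377.
2^377 mod 755 = 457.

457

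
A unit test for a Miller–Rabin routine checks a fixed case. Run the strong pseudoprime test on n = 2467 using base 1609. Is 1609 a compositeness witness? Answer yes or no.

no

n − 1 = 2466 = 2^1 · 1233, so s = 1 and d = 1233.
Repeated squaring mod 2467: 1609^1 ≡ 1609, 1609^2 ≡ 998, 1609^4 ≡ 1803, 1609^8 ≡ 1770, 1609^16 ≡ 2277, 1609^32 ≡ 1562, 1609^64 ≡ 2448, 1609^128 ≡ 361, 1609^256 ≡ 2037, 1609^512 ≡ 2342, 1609^1024 ≡ 823.
1233 = 1024 + 128 + 64 + 16 + 1, so 1609^1233 ≡ 823·361·2448·2277·1609 ≡ 1 (mod 2467).
x_0 = 1609^1233 mod 2467 = 1.
x_0 = 1, so 1609 is not a witness.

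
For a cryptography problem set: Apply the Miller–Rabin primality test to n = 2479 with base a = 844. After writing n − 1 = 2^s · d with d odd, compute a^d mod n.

1898

n − 1 = 2478 = 2^1 · 1239, so s = 1 and d = 1239.
By repeated squaring, 844^1239 ≡ 1898 (mod 2479).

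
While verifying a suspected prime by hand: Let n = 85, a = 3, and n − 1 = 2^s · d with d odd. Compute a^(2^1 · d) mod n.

n − 1 = 84 = 2^2 · 21, so s = 2 and d = 21.
x_0 = 3^21 mod 85 = 73.
x_1 = 73^2 mod 85 = 59.

59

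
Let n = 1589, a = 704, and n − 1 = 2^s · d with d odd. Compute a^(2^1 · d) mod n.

n − 1 = 1588 = 2^2 · 397, so s = 2 and d = 397.
Repeated squaring mod 1589: 704^1 ≡ 704, 704^2 ≡ 1437, 704^4 ≡ 858, 704^8 ≡ 457, 704^16 ≡ 690, 704^32 ≡ 989, 704^64 ≡ 886, 704^128 ≡ 30, 704^256 ≡ 900.
397 = 256 + 128 + 8 + 4 + 1, so 704^397 ≡ 900·30·457·858·704 ≡ 585 (mod 1589).
x_0 = 585.
x_1 = 585^2 mod 1589 = 590.

590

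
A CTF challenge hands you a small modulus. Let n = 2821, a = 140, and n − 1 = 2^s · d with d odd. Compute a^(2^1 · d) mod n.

n − 1 = 2820 = 2^2 · 705, so s = 2 and d = 705.
x_0 = 140^705 mod 2821 = 714.
x_1 = 714^2 mod 2821 = 2016.

2016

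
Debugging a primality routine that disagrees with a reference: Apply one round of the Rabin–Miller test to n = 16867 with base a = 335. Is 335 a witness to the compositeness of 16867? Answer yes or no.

yes

n − 1 = 16866 = 2^1 · 8433, so s = 1 and d = 8433.
Repeated squaring mod 16867: 335^1 ≡ 335, 335^2 ≡ 11023, 335^4 ≡ 13528, 335^8 ≡ 16701, 335^16 ≡ 10689, 335^32 ≡ 14530, 335^64 ≡ 13528, 335^128 ≡ 16701, 335^256 ≡ 10689, 335^512 ≡ 14530, 335^1024 ≡ 13528, 335^2048 ≡ 16701, 335^4096 ≡ 10689, 335^8192 ≡ 14530.
8433 = 8192 + 128 + 64 + 32 + 16 + 1, so 335^8433 ≡ 14530·16701·13528·14530·10689·335 ≡ 9854 (mod 16867).
x_0 = 335^8433 mod 16867 = 9854.
x_0 ∉ {1, 16866} and s = 1, so 335 is a Miller–Rabin witness and 16867 is composite.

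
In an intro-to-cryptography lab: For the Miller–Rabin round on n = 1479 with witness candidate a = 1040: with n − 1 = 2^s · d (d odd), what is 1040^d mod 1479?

401

n − 1 = 1478 = 2^1 · 739, so s = 1 and d = 739.
1040^739 mod 1479 = 401.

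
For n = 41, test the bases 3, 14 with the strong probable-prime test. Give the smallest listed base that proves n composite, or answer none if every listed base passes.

n − 1 = 40 = 2^3 · 5, so s = 3 and d = 5.
Base 3: x_0 = 3^5 mod 41 = 38. x_0 is neither 1 nor 40, so continue squaring. x_1 = 38^2 mod 41 = 9. x_2 = 9^2 mod 41 = 40. x_2 ≡ −1, so 3 is not a witness.
Base 14: x_0 = 14^5 mod 41 = 27. x_0 is neither 1 nor 40, so continue squaring. x_1 = 27^2 mod 41 = 32. x_2 = 32^2 mod 41 = 40. x_2 ≡ −1, so 14 is not a witness.
No listed base is a witness for 41.

none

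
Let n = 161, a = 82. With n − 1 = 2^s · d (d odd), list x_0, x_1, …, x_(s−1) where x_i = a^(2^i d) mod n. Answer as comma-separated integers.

n − 1 = 160 = 2^5 · 5, so s = 5 and d = 5.
x_0 = 82^5 mod 161 = 73.
x_1 = 73^2 mod 161 = 16.
x_2 = 16^2 mod 161 = 95.
x_3 = 95^2 mod 161 = 9.
x_4 = 9^2 mod 161 = 81.

73, 16, 95, 9, 81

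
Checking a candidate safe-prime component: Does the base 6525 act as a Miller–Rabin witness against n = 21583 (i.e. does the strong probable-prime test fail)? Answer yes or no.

n − 1 = 21582 = 2^1 · 10791, so s = 1 and d = 10791.
x_0 = 6525^10791 mod 21583 = 18946.
x_0 ∉ {1, 21582} and s = 1, so 6525 is a Miller–Rabin witness and 21583 is composite.

yes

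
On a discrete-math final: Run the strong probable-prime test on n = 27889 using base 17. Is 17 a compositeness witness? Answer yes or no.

n − 1 = 27888 = 2^4 · 1743, so s = 4 and d = 1743.
x_0 = 17^1743 mod 27889 = 23880.
x_0 is neither 1 nor 27888, so continue squaring.
x_1 = 23880^2 mod 27889 = 8017.
x_2 = 8017^2 mod 27889 = 16033.
x_3 = 16033^2 mod 27889 = 4176.
Reached i = s−1 = 3 without hitting −1: 17 is a Miller–Rabin witness and 27889 is composite.

yes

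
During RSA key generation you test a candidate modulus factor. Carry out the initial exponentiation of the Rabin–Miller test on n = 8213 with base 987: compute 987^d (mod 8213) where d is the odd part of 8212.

n − 1 = 8212 = 2^2 · 2053, so s = 2 and d = 2053.
Repeated squaring mod 8213: 987^1 ≡ 987, 987^2 ≡ 5035, 987^4 ≡ 5907, 987^8 ≡ 3825, 987^16 ≡ 3272, 987^32 ≡ 4445, 987^64 ≡ 5760, 987^128 ≡ 5293, 987^256 ≡ 1306, 987^512 ≡ 5545, 987^1024 ≡ 5766, 987^2048 ≡ 532.
2053 = 2048 + 4 + 1, so 987^2053 ≡ 532·5907·987 ≡ 7099 (mod 8213).

7099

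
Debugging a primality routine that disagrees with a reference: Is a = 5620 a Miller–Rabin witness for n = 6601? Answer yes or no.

yes

n − 1 = 6600 = 2^3 · 825, so s = 3 and d = 825.
x_0 = 5620^825 mod 6601 = 3037.
x_0 is neither 1 nor 6600, so continue squaring.
x_1 = 3037^2 mod 6601 = 1772.
x_2 = 1772^2 mod 6601 = 4509.
Reached i = s−1 = 2 without hitting −1: 5620 is a Miller–Rabin witness and 6601 is composite.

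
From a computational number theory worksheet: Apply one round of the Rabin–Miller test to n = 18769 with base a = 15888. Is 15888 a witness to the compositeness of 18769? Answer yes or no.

n − 1 = 18768 = 2^4 · 1173, so s = 4 and d = 1173.
x_0 = 15888^1173 mod 18769 = 2330.
x_0 is neither 1 nor 18768, so continue squaring.
x_1 = 2330^2 mod 18769 = 4659.
x_2 = 4659^2 mod 18769 = 9317.
x_3 = 9317^2 mod 18769 = 18633.
Reached i = s−1 = 3 without hitting −1: 15888 is a Miller–Rabin witness and 18769 is composite.

yes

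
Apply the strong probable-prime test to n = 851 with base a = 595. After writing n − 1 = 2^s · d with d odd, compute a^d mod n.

n − 1 = 850 = 2^1 · 425, so s = 1 and d = 425.
595^425 mod 851 = 435.

435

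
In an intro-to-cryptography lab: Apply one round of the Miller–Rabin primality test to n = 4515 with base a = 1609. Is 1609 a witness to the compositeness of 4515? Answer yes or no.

n − 1 = 4514 = 2^1 · 2257, so s = 1 and d = 2257.
x_0 = 1609^2257 mod 4515 = 3079.
x_0 ∉ {1, 4514} and s = 1, so 1609 is a Miller–Rabin witness and 4515 is composite.

yes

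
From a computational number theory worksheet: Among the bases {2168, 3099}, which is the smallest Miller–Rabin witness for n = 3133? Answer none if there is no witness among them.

3099

n − 1 = 3132 = 2^2 · 783, so s = 2 and d = 783.
Base 2168: x_0 = 2168^783 mod 3133 = 3132. x_0 = 3132 ≡ −1, so 2168 is not a witness.
Base 3099: x_0 = 3099^783 mod 3133 = 2790. x_0 is neither 1 nor 3132, so continue squaring. x_1 = 2790^2 mod 3133 = 1728. Reached i = s−1 = 1 without hitting −1: 3099 is a Miller–Rabin witness and 3133 is composite.
The smallest witness among the given bases is 3099.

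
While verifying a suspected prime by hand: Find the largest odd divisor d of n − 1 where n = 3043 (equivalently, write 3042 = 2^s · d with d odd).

Halving: 3042 → 1521; 1521 is odd.
So 3042 = 2^1 · 1521.

1521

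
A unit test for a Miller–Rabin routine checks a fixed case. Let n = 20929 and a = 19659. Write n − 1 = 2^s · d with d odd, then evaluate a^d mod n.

n − 1 = 20928 = 2^6 · 327, so s = 6 and d = 327.
Repeated squaring mod 20929: 19659^1 ≡ 19659, 19659^2 ≡ 1367, 19659^4 ≡ 6008, 19659^8 ≡ 14468, 19659^16 ≡ 12095, 19659^32 ≡ 16244, 19659^64 ≡ 15633, 19659^128 ≡ 2756, 19659^256 ≡ 19238.
327 = 256 + 64 + 4 + 2 + 1, so 19659^327 ≡ 19238·15633·6008·1367·19659 ≡ 5984 (mod 20929).

5984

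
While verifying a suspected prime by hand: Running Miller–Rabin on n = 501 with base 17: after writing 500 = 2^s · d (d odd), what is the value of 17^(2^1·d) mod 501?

484

n − 1 = 500 = 2^2 · 125, so s = 2 and d = 125.
Repeated squaring mod 501: 17^1 ≡ 17, 17^2 ≡ 289, 17^4 ≡ 355, 17^8 ≡ 274, 17^16 ≡ 427, 17^32 ≡ 466, 17^64 ≡ 223.
125 = 64 + 32 + 16 + 8 + 4 + 1, so 17^125 ≡ 223·466·427·274·355·17 ≡ 479 (mod 501).
x_0 = 479.
x_1 = 479^2 mod 501 = 484.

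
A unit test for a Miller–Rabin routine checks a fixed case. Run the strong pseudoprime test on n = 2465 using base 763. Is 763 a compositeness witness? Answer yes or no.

n − 1 = 2464 = 2^5 · 77, so s = 5 and d = 77.
Repeated squaring mod 2465: 763^1 ≡ 763, 763^2 ≡ 429, 763^4 ≡ 1631, 763^8 ≡ 426, 763^16 ≡ 1531, 763^32 ≡ 2211, 763^64 ≡ 426.
77 = 64 + 8 + 4 + 1, so 763^77 ≡ 426·426·1631·763 ≡ 2348 (mod 2465).
x_0 = 763^77 mod 2465 = 2348.
x_0 is neither 1 nor 2464, so continue squaring.
x_1 = 2348^2 mod 2465 = 1364.
x_2 = 1364^2 mod 2465 = 1886.
x_3 = 1886^2 mod 2465 = 1.
x_3 = 1 but x_2 ≠ ±1, a nontrivial square root of 1 — 763 is a witness and 2465 is composite.

yes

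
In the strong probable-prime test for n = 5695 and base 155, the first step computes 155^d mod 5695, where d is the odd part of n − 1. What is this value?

3375

n − 1 = 5694 = 2^1 · 2847, so s = 1 and d = 2847.
Repeated squaring mod 5695: 155^1 ≡ 155, 155^2 ≡ 1245, 155^4 ≡ 985, 155^8 ≡ 2075, 155^16 ≡ 205, 155^32 ≡ 2160, 155^64 ≡ 1395, 155^128 ≡ 4030, 155^256 ≡ 4455, 155^512 ≡ 5645, 155^1024 ≡ 2500, 155^2048 ≡ 2585.
2847 = 2048 + 512 + 256 + 16 + 8 + 4 + 2 + 1, so 155^2847 ≡ 2585·5645·4455·205·2075·985·1245·155 ≡ 3375 (mod 5695).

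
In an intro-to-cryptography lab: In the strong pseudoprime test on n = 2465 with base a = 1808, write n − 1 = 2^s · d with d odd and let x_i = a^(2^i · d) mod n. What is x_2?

n − 1 = 2464 = 2^5 · 77, so s = 5 and d = 77.
x_0 = 1808^77 mod 2465 = 418.
x_1 = 418^2 mod 2465 = 2174.
x_2 = 2174^2 mod 2465 = 871.

871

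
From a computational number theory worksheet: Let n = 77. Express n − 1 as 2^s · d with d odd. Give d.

Halving: 76 → 38 → 19; 19 is odd.
So 76 = 2^2 · 19.

19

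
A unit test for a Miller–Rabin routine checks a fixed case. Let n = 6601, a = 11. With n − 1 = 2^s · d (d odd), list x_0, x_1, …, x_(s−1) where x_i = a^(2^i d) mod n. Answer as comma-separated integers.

3564, 1772, 4509

n − 1 = 6600 = 2^3 · 825, so s = 3 and d = 825.
x_0 = 11^825 mod 6601 = 3564.
x_1 = 3564^2 mod 6601 = 1772.
x_2 = 1772^2 mod 6601 = 4509.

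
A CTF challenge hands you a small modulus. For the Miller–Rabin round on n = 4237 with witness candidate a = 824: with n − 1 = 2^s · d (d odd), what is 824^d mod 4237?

1977

n − 1 = 4236 = 2^2 · 1059, so s = 2 and d = 1059.
824^1059 mod 4237 = 1977.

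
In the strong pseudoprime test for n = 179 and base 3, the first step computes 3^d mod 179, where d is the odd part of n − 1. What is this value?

n − 1 = 178 = 2^1 · 89, so s = 1 and d = 89.
By repeated squaring, 3^89 ≡ 1 (mod 179).

1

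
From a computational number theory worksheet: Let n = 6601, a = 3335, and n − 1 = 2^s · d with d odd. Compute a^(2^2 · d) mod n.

n − 1 = 6600 = 2^3 · 825, so s = 3 and d = 825.
x_0 = 3335^825 mod 6601 = 5221.
x_1 = 5221^2 mod 6601 = 3312.
x_2 = 3312^2 mod 6601 = 5083.

5083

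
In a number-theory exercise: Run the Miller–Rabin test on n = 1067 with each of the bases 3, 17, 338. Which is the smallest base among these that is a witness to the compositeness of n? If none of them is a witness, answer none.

3

n − 1 = 1066 = 2^1 · 533, so s = 1 and d = 533.
Base 3: x_0 = 3^533 mod 1067 = 49. x_0 ∉ {1, 1066} and s = 1, so 3 is a Miller–Rabin witness and 1067 is composite.
Base 17: x_0 = 17^533 mod 1067 = 29. x_0 ∉ {1, 1066} and s = 1, so 17 is a Miller–Rabin witness and 1067 is composite.
Base 338: x_0 = 338^533 mod 1067 = 50. x_0 ∉ {1, 1066} and s = 1, so 338 is a Miller–Rabin witness and 1067 is composite.
The smallest witness among the given bases is 3.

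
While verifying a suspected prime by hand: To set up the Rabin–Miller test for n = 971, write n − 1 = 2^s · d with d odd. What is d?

Halving: 970 → 485; 485 is odd.
So 970 = 2^1 · 485.

485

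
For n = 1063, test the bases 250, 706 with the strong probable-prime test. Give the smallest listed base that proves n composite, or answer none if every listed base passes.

none

n − 1 = 1062 = 2^1 · 531, so s = 1 and d = 531.
Base 250: x_0 = 250^531 mod 1063 = 1062. x_0 = 1062 ≡ −1, so 250 is not a witness.
Base 706: x_0 = 706^531 mod 1063 = 1. x_0 = 1, so 706 is not a witness.
No listed base is a witness for 1063.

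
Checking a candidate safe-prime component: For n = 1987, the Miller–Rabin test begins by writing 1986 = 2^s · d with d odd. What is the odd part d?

993

Halving: 1986 → 993; 993 is odd.
So 1986 = 2^1 · 993.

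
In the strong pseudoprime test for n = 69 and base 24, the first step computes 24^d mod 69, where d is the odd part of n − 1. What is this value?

24

n − 1 = 68 = 2^2 · 17, so s = 2 and d = 17.
By repeated squaring, 24^17 ≡ 24 (mod 69).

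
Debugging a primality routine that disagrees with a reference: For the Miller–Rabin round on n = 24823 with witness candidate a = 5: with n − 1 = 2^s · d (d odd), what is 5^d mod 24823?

17431

n − 1 = 24822 = 2^1 · 12411, so s = 1 and d = 12411.
Repeated squaring mod 24823: 5^1 ≡ 5, 5^2 ≡ 25, 5^4 ≡ 625, 5^8 ≡ 18280, 5^16 ≡ 15997, 5^32 ≡ 3702, 5^64 ≡ 2508, 5^128 ≡ 9845, 5^256 ≡ 15033, 5^512 ≡ 2497, 5^1024 ≡ 4436, 5^2048 ≡ 18280, 5^4096 ≡ 15997, 5^8192 ≡ 3702.
12411 = 8192 + 4096 + 64 + 32 + 16 + 8 + 2 + 1, so 5^12411 ≡ 3702·15997·2508·3702·15997·18280·25·5 ≡ 17431 (mod 24823).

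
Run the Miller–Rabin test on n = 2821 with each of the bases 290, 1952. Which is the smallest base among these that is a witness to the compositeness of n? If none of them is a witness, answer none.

n − 1 = 2820 = 2^2 · 705, so s = 2 and d = 705.
Base 290: x_0 = 290^705 mod 2821 = 2820. x_0 = 2820 ≡ −1, so 290 is not a witness.
Base 1952: x_0 = 1952^705 mod 2821 = 1084. x_0 is neither 1 nor 2820, so continue squaring. x_1 = 1084^2 mod 2821 = 1520. Reached i = s−1 = 1 without hitting −1: 1952 is a Miller–Rabin witness and 2821 is composite.
The smallest witness among the given bases is 1952.

1952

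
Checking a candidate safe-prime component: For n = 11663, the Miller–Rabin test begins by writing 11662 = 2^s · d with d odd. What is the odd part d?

5831

Halving: 11662 → 5831; 5831 is odd.
So 11662 = 2^1 · 5831.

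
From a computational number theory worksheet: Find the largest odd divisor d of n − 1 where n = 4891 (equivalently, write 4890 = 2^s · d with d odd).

2445

Halving: 4890 → 2445; 2445 is odd.
So 4890 = 2^1 · 2445.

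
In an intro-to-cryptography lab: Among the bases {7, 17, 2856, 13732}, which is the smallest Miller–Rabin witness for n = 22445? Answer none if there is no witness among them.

7

n − 1 = 22444 = 2^2 · 5611, so s = 2 and d = 5611.
Base 7: x_0 = 7^5611 mod 22445 = 5233. x_0 is neither 1 nor 22444, so continue squaring. x_1 = 5233^2 mod 22445 = 1389. Reached i = s−1 = 1 without hitting −1: 7 is a Miller–Rabin witness and 22445 is composite.
Base 17: x_0 = 17^5611 mod 22445 = 4908. x_0 is neither 1 nor 22444, so continue squaring. x_1 = 4908^2 mod 22445 = 4979. Reached i = s−1 = 1 without hitting −1: 17 is a Miller–Rabin witness and 22445 is composite.
Base 2856: x_0 = 2856^5611 mod 22445 = 10896. x_0 is neither 1 nor 22444, so continue squaring. x_1 = 10896^2 mod 22445 = 11211. Reached i = s−1 = 1 without hitting −1: 2856 is a Miller–Rabin witness and 22445 is composite.
Base 13732: x_0 = 13732^5611 mod 22445 = 21973. x_0 is neither 1 nor 22444, so continue squaring. x_1 = 21973^2 mod 22445 = 20779. Reached i = s−1 = 1 without hitting −1: 13732 is a Miller–Rabin witness and 22445 is composite.
The smallest witness among the given bases is 7.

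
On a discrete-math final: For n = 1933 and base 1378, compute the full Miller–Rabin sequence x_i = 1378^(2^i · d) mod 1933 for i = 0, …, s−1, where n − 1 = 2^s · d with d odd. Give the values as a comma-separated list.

n − 1 = 1932 = 2^2 · 483, so s = 2 and d = 483.
x_0 = 1378^483 mod 1933 = 598.
x_1 = 598^2 mod 1933 = 1932.

598, 1932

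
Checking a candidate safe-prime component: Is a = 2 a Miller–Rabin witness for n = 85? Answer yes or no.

yes

n − 1 = 84 = 2^2 · 21, so s = 2 and d = 21.
x_0 = 2^21 mod 85 = 32.
x_0 is neither 1 nor 84, so continue squaring.
x_1 = 32^2 mod 85 = 4.
Reached i = s−1 = 1 without hitting −1: 2 is a Miller–Rabin witness and 85 is composite.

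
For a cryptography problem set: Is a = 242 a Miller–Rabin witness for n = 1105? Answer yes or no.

no

n − 1 = 1104 = 2^4 · 69, so s = 4 and d = 69.
Repeated squaring mod 1105: 242^1 ≡ 242, 242^2 ≡ 1104, 242^4 ≡ 1, 242^8 ≡ 1, 242^16 ≡ 1, 242^32 ≡ 1, 242^64 ≡ 1.
69 = 64 + 4 + 1, so 242^69 ≡ 1·1·242 ≡ 242 (mod 1105).
x_0 = 242^69 mod 1105 = 242.
x_0 is neither 1 nor 1104, so continue squaring.
x_1 = 242^2 mod 1105 = 1104.
x_1 ≡ −1, so 242 is not a witness.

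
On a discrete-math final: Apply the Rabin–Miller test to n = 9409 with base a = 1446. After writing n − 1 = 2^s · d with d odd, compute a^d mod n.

3636

n − 1 = 9408 = 2^6 · 147, so s = 6 and d = 147.
1446^147 mod 9409 = 3636.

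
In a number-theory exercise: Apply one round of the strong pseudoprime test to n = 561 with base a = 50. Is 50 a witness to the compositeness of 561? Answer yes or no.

no

n − 1 = 560 = 2^4 · 35, so s = 4 and d = 35.
x_0 = 50^35 mod 561 = 560.
x_0 = 560 ≡ −1, so 50 is not a witness.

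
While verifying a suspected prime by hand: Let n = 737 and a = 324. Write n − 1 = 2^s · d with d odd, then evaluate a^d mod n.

n − 1 = 736 = 2^5 · 23, so s = 5 and d = 23.
324^23 mod 737 = 686.

686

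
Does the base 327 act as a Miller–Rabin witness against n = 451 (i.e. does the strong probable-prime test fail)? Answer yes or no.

no

n − 1 = 450 = 2^1 · 225, so s = 1 and d = 225.
Repeated squaring mod 451: 327^1 ≡ 327, 327^2 ≡ 42, 327^4 ≡ 411, 327^8 ≡ 247, 327^16 ≡ 124, 327^32 ≡ 42, 327^64 ≡ 411, 327^128 ≡ 247.
225 = 128 + 64 + 32 + 1, so 327^225 ≡ 247·411·42·327 ≡ 450 (mod 451).
x_0 = 327^225 mod 451 = 450.
x_0 = 450 ≡ −1, so 327 is not a witness.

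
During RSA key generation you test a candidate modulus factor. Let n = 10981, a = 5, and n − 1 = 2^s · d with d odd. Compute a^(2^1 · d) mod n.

8068

n − 1 = 10980 = 2^2 · 2745, so s = 2 and d = 2745.
Repeated squaring mod 10981: 5^1 ≡ 5, 5^2 ≡ 25, 5^4 ≡ 625, 5^8 ≡ 6290, 5^16 ≡ 10538, 5^32 ≡ 9572, 5^64 ≡ 8701, 5^128 ≡ 4387, 5^256 ≡ 7057, 5^512 ≡ 2414, 5^1024 ≡ 7466, 5^2048 ≡ 1600.
2745 = 2048 + 512 + 128 + 32 + 16 + 8 + 1, so 5^2745 ≡ 1600·2414·4387·9572·10538·6290·5 ≡ 3972 (mod 10981).
x_0 = 3972.
x_1 = 3972^2 mod 10981 = 8068.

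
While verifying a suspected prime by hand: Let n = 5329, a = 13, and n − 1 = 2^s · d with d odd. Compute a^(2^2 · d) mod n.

364

n − 1 = 5328 = 2^4 · 333, so s = 4 and d = 333.
x_0 = 13^333 mod 5329 = 2139.
x_1 = 2139^2 mod 5329 = 3039.
x_2 = 3039^2 mod 5329 = 364.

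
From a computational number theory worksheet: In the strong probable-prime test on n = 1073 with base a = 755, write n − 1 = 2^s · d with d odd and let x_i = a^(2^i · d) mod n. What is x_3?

n − 1 = 1072 = 2^4 · 67, so s = 4 and d = 67.
x_0 = 755^67 mod 1073 = 1016.
x_1 = 1016^2 mod 1073 = 30.
x_2 = 30^2 mod 1073 = 900.
x_3 = 900^2 mod 1073 = 958.

958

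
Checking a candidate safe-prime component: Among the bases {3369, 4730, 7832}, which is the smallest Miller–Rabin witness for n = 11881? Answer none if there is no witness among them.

n − 1 = 11880 = 2^3 · 1485, so s = 3 and d = 1485.
Base 3369: x_0 = 3369^1485 mod 11881 = 6137. x_0 is neither 1 nor 11880, so continue squaring. x_1 = 6137^2 mod 11881 = 11880. x_1 ≡ −1, so 3369 is not a witness.
Base 4730: x_0 = 4730^1485 mod 11881 = 11880. x_0 = 11880 ≡ −1, so 4730 is not a witness.
Base 7832: x_0 = 7832^1485 mod 11881 = 11880. x_0 = 11880 ≡ −1, so 7832 is not a witness.
No listed base is a witness for 11881.

none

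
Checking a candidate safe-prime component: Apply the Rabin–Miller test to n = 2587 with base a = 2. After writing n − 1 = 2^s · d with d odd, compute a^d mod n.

n − 1 = 2586 = 2^1 · 1293, so s = 1 and d = 1293.
By repeated squaring, 2^1293 ≡ 1656 (mod 2587).

1656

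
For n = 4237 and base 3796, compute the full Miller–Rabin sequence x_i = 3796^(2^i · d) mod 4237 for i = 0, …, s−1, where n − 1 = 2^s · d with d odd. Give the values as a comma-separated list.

2421, 1470

n − 1 = 4236 = 2^2 · 1059, so s = 2 and d = 1059.
x_0 = 3796^1059 mod 4237 = 2421.
x_1 = 2421^2 mod 4237 = 1470.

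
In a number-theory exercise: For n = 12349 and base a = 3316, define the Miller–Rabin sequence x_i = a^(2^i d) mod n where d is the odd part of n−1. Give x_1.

n − 1 = 12348 = 2^2 · 3087, so s = 2 and d = 3087.
x_0 = 3316^3087 mod 12349 = 4740.
x_1 = 4740^2 mod 12349 = 4769.

4769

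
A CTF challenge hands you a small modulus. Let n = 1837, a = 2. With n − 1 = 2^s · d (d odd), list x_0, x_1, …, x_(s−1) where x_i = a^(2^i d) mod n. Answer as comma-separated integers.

n − 1 = 1836 = 2^2 · 459, so s = 2 and d = 459.
x_0 = 2^459 mod 1837 = 1117.
x_1 = 1117^2 mod 1837 = 366.

1117, 366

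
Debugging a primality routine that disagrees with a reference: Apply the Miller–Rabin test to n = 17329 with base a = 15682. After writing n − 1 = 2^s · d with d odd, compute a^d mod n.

7097

n − 1 = 17328 = 2^4 · 1083, so s = 4 and d = 1083.
By repeated squaring, 15682^1083 ≡ 7097 (mod 17329).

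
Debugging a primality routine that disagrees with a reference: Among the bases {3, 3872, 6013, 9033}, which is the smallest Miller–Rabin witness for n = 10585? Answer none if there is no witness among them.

none

n − 1 = 10584 = 2^3 · 1323, so s = 3 and d = 1323.
Base 3: x_0 = 3^1323 mod 10585 = 8422. x_0 is neither 1 nor 10584, so continue squaring. x_1 = 8422^2 mod 10585 = 10584. x_1 ≡ −1, so 3 is not a witness.
Base 3872: x_0 = 3872^1323 mod 10585 = 4918. x_0 is neither 1 nor 10584, so continue squaring. x_1 = 4918^2 mod 10585 = 10584. x_1 ≡ −1, so 3872 is not a witness.
Base 6013: x_0 = 6013^1323 mod 10585 = 6397. x_0 is neither 1 nor 10584, so continue squaring. x_1 = 6397^2 mod 10585 = 10584. x_1 ≡ −1, so 6013 is not a witness.
Base 9033: x_0 = 9033^1323 mod 10585 = 5667. x_0 is neither 1 nor 10584, so continue squaring. x_1 = 5667^2 mod 10585 = 10584. x_1 ≡ −1, so 9033 is not a witness.
No listed base is a witness for 10585.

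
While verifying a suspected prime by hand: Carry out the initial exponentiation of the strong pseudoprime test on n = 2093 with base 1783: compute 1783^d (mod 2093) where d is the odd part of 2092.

n − 1 = 2092 = 2^2 · 523, so s = 2 and d = 523.
Repeated squaring mod 2093: 1783^1 ≡ 1783, 1783^2 ≡ 1915, 1783^4 ≡ 289, 1783^8 ≡ 1894, 1783^16 ≡ 1927, 1783^32 ≡ 347, 1783^64 ≡ 1108, 1783^128 ≡ 1166, 1783^256 ≡ 1199, 1783^512 ≡ 1803.
523 = 512 + 8 + 2 + 1, so 1783^523 ≡ 1803·1894·1915·1783 ≡ 1090 (mod 2093).

1090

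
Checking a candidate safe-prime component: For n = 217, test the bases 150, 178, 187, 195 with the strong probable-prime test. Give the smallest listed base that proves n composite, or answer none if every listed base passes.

n − 1 = 216 = 2^3 · 27, so s = 3 and d = 27.
Base 150: x_0 = 150^27 mod 217 = 216. x_0 = 216 ≡ −1, so 150 is not a witness.
Base 178: x_0 = 178^27 mod 217 = 153. x_0 is neither 1 nor 216, so continue squaring. x_1 = 153^2 mod 217 = 190. x_2 = 190^2 mod 217 = 78. Reached i = s−1 = 2 without hitting −1: 178 is a Miller–Rabin witness and 217 is composite.
Base 187: x_0 = 187^27 mod 217 = 125. x_0 is neither 1 nor 216, so continue squaring. x_1 = 125^2 mod 217 = 1. x_1 = 1 but x_0 ≠ ±1, a nontrivial square root of 1 — 187 is a witness and 217 is composite.
Base 195: x_0 = 195^27 mod 217 = 188. x_0 is neither 1 nor 216, so continue squaring. x_1 = 188^2 mod 217 = 190. x_2 = 190^2 mod 217 = 78. Reached i = s−1 = 2 without hitting −1: 195 is a Miller–Rabin witness and 217 is composite.
The smallest witness among the given bases is 178.

178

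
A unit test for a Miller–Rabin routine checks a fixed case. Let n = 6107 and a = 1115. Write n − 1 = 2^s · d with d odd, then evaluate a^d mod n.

4773

n − 1 = 6106 = 2^1 · 3053, so s = 1 and d = 3053.
1115^3053 mod 6107 = 4773.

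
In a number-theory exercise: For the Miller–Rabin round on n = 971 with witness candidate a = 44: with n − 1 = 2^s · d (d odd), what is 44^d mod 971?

970

n − 1 = 970 = 2^1 · 485, so s = 1 and d = 485.
44^485 mod 971 = 970.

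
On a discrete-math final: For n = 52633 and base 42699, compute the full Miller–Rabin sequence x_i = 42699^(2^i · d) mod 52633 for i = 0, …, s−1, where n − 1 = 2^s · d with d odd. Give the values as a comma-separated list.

7930, 41098, 1

n − 1 = 52632 = 2^3 · 6579, so s = 3 and d = 6579.
x_0 = 42699^6579 mod 52633 = 7930.
x_1 = 7930^2 mod 52633 = 41098.
x_2 = 41098^2 mod 52633 = 1.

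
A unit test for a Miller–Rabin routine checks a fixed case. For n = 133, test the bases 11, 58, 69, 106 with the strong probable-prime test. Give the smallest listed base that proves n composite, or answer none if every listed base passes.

n − 1 = 132 = 2^2 · 33, so s = 2 and d = 33.
Base 11: x_0 = 11^33 mod 133 = 1. x_0 = 1, so 11 is not a witness.
Base 58: x_0 = 58^33 mod 133 = 1. x_0 = 1, so 58 is not a witness.
Base 69: x_0 = 69^33 mod 133 = 132. x_0 = 132 ≡ −1, so 69 is not a witness.
Base 106: x_0 = 106^33 mod 133 = 1. x_0 = 1, so 106 is not a witness.
No listed base is a witness for 133.

none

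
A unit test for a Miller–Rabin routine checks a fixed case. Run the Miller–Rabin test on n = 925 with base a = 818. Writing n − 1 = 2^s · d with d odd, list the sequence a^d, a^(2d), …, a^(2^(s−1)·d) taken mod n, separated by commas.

n − 1 = 924 = 2^2 · 231, so s = 2 and d = 231.
x_0 = 818^231 mod 925 = 307.
x_1 = 307^2 mod 925 = 824.

307, 824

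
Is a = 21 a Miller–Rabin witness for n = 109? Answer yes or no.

n − 1 = 108 = 2^2 · 27, so s = 2 and d = 27.
x_0 = 21^27 mod 109 = 1.
x_0 = 1, so 21 is not a witness.

no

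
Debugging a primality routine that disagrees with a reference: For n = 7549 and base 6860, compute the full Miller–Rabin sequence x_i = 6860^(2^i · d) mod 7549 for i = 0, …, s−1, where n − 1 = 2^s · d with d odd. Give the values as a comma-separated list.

n − 1 = 7548 = 2^2 · 1887, so s = 2 and d = 1887.
x_0 = 6860^1887 mod 7549 = 2931.
x_1 = 2931^2 mod 7549 = 7548.

2931, 7548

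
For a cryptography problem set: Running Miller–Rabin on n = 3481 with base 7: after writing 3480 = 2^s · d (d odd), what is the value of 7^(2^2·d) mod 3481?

2833

n − 1 = 3480 = 2^3 · 435, so s = 3 and d = 435.
x_0 = 7^435 mod 3481 = 709.
x_1 = 709^2 mod 3481 = 1417.
x_2 = 1417^2 mod 3481 = 2833.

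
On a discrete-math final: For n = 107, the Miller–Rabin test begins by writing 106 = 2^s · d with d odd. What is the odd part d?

53

Halving: 106 → 53; 53 is odd.
So 106 = 2^1 · 53.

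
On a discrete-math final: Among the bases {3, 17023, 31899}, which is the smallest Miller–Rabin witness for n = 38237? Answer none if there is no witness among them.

none

n − 1 = 38236 = 2^2 · 9559, so s = 2 and d = 9559.
Base 3: x_0 = 3^9559 mod 38237 = 33589. x_0 is neither 1 nor 38236, so continue squaring. x_1 = 33589^2 mod 38237 = 38236. x_1 ≡ −1, so 3 is not a witness.
Base 17023: x_0 = 17023^9559 mod 38237 = 33589. x_0 is neither 1 nor 38236, so continue squaring. x_1 = 33589^2 mod 38237 = 38236. x_1 ≡ −1, so 17023 is not a witness.
Base 31899: x_0 = 31899^9559 mod 38237 = 38236. x_0 = 38236 ≡ −1, so 31899 is not a witness.
No listed base is a witness for 38237.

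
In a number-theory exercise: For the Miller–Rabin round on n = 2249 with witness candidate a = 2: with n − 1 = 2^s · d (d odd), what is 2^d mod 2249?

162

n − 1 = 2248 = 2^3 · 281, so s = 3 and d = 281.
Repeated squaring mod 2249: 2^1 ≡ 2, 2^2 ≡ 4, 2^4 ≡ 16, 2^8 ≡ 256, 2^16 ≡ 315, 2^32 ≡ 269, 2^64 ≡ 393, 2^128 ≡ 1517, 2^256 ≡ 562.
281 = 256 + 16 + 8 + 1, so 2^281 ≡ 562·315·256·2 ≡ 162 (mod 2249).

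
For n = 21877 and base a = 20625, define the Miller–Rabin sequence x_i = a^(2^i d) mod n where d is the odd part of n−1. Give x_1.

16821

n − 1 = 21876 = 2^2 · 5469, so s = 2 and d = 5469.
x_0 = 20625^5469 mod 21877 = 16043.
x_1 = 16043^2 mod 21877 = 16821.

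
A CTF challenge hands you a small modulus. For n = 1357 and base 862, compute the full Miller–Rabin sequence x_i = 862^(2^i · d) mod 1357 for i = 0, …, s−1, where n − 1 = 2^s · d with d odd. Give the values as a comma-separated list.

n − 1 = 1356 = 2^2 · 339, so s = 2 and d = 339.
x_0 = 862^339 mod 1357 = 847.
x_1 = 847^2 mod 1357 = 913.

847, 913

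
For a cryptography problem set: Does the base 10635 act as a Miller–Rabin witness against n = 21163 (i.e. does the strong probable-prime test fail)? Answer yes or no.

n − 1 = 21162 = 2^1 · 10581, so s = 1 and d = 10581.
x_0 = 10635^10581 mod 21163 = 21162.
x_0 = 21162 ≡ −1, so 10635 is not a witness.

no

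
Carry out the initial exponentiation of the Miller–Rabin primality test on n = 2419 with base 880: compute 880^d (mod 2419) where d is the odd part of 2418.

1400

n − 1 = 2418 = 2^1 · 1209, so s = 1 and d = 1209.
Repeated squaring mod 2419: 880^1 ≡ 880, 880^2 ≡ 320, 880^4 ≡ 802, 880^8 ≡ 2169, 880^16 ≡ 2025, 880^32 ≡ 420, 880^64 ≡ 2232, 880^128 ≡ 1103, 880^256 ≡ 2271, 880^512 ≡ 133, 880^1024 ≡ 756.
1209 = 1024 + 128 + 32 + 16 + 8 + 1, so 880^1209 ≡ 756·1103·420·2025·2169·880 ≡ 1400 (mod 2419).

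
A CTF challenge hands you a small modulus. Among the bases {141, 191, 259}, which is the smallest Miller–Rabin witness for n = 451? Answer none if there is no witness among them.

n − 1 = 450 = 2^1 · 225, so s = 1 and d = 225.
Base 141: x_0 = 141^225 mod 451 = 1. x_0 = 1, so 141 is not a witness.
Base 191: x_0 = 191^225 mod 451 = 232. x_0 ∉ {1, 450} and s = 1, so 191 is a Miller–Rabin witness and 451 is composite.
Base 259: x_0 = 259^225 mod 451 = 208. x_0 ∉ {1, 450} and s = 1, so 259 is a Miller–Rabin witness and 451 is composite.
The smallest witness among the given bases is 191.

191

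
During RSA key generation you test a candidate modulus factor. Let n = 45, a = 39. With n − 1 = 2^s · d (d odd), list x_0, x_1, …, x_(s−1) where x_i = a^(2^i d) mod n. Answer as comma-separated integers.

n − 1 = 44 = 2^2 · 11, so s = 2 and d = 11.
x_0 = 39^11 mod 45 = 9.
x_1 = 9^2 mod 45 = 36.

9, 36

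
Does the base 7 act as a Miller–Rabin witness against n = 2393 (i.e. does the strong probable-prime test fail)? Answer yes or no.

no

n − 1 = 2392 = 2^3 · 299, so s = 3 and d = 299.
x_0 = 7^299 mod 2393 = 1279.
x_0 is neither 1 nor 2392, so continue squaring.
x_1 = 1279^2 mod 2393 = 1422.
x_2 = 1422^2 mod 2393 = 2392.
x_2 ≡ −1, so 7 is not a witness.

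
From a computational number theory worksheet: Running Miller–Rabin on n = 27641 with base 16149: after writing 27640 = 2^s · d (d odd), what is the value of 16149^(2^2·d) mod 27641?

n − 1 = 27640 = 2^3 · 3455, so s = 3 and d = 3455.
By repeated squaring, 16149^3455 ≡ 22987 (mod 27641).
x_0 = 22987.
x_1 = 22987^2 mod 27641 = 16813.
x_2 = 16813^2 mod 27641 = 20103.

20103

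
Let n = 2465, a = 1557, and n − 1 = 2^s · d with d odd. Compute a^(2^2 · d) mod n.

n − 1 = 2464 = 2^5 · 77, so s = 5 and d = 77.
Repeated squaring mod 2465: 1557^1 ≡ 1557, 1557^2 ≡ 1154, 1557^4 ≡ 616, 1557^8 ≡ 2311, 1557^16 ≡ 1531, 1557^32 ≡ 2211, 1557^64 ≡ 426.
77 = 64 + 8 + 4 + 1, so 1557^77 ≡ 426·2311·616·1557 ≡ 1422 (mod 2465).
x_0 = 1422.
x_1 = 1422^2 mod 2465 = 784.
x_2 = 784^2 mod 2465 = 871.

871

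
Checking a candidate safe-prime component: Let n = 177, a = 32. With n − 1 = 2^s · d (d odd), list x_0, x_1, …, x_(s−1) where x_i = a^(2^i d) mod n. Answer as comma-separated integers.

155, 130, 85, 145

n − 1 = 176 = 2^4 · 11, so s = 4 and d = 11.
x_0 = 32^11 mod 177 = 155.
x_1 = 155^2 mod 177 = 130.
x_2 = 130^2 mod 177 = 85.
x_3 = 85^2 mod 177 = 145.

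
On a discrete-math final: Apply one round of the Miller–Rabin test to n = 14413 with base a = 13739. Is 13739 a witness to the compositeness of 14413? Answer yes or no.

yes

n − 1 = 14412 = 2^2 · 3603, so s = 2 and d = 3603.
x_0 = 13739^3603 mod 14413 = 1637.
x_0 is neither 1 nor 14412, so continue squaring.
x_1 = 1637^2 mod 14413 = 13364.
Reached i = s−1 = 1 without hitting −1: 13739 is a Miller–Rabin witness and 14413 is composite.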